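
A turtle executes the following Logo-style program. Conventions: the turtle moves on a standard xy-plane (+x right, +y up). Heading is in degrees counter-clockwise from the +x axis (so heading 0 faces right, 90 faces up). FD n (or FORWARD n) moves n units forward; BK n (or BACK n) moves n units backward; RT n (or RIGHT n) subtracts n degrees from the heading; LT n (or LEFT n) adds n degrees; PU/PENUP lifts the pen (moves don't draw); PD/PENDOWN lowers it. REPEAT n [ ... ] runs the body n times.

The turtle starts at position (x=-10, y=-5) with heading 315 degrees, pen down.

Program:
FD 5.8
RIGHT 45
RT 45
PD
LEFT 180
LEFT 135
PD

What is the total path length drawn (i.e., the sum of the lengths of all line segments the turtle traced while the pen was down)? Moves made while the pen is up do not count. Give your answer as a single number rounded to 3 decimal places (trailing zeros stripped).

Answer: 5.8

Derivation:
Executing turtle program step by step:
Start: pos=(-10,-5), heading=315, pen down
FD 5.8: (-10,-5) -> (-5.899,-9.101) [heading=315, draw]
RT 45: heading 315 -> 270
RT 45: heading 270 -> 225
PD: pen down
LT 180: heading 225 -> 45
LT 135: heading 45 -> 180
PD: pen down
Final: pos=(-5.899,-9.101), heading=180, 1 segment(s) drawn

Segment lengths:
  seg 1: (-10,-5) -> (-5.899,-9.101), length = 5.8
Total = 5.8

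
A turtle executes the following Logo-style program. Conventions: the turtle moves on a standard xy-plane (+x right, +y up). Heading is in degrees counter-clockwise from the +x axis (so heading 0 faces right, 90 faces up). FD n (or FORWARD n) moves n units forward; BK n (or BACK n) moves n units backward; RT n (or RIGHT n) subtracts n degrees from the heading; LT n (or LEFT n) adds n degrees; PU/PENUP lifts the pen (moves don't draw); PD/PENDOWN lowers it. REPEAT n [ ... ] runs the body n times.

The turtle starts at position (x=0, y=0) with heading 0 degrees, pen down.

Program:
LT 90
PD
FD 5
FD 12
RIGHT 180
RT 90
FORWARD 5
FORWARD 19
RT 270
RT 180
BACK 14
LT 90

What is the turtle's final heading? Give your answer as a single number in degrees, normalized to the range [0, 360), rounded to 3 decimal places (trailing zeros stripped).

Answer: 180

Derivation:
Executing turtle program step by step:
Start: pos=(0,0), heading=0, pen down
LT 90: heading 0 -> 90
PD: pen down
FD 5: (0,0) -> (0,5) [heading=90, draw]
FD 12: (0,5) -> (0,17) [heading=90, draw]
RT 180: heading 90 -> 270
RT 90: heading 270 -> 180
FD 5: (0,17) -> (-5,17) [heading=180, draw]
FD 19: (-5,17) -> (-24,17) [heading=180, draw]
RT 270: heading 180 -> 270
RT 180: heading 270 -> 90
BK 14: (-24,17) -> (-24,3) [heading=90, draw]
LT 90: heading 90 -> 180
Final: pos=(-24,3), heading=180, 5 segment(s) drawn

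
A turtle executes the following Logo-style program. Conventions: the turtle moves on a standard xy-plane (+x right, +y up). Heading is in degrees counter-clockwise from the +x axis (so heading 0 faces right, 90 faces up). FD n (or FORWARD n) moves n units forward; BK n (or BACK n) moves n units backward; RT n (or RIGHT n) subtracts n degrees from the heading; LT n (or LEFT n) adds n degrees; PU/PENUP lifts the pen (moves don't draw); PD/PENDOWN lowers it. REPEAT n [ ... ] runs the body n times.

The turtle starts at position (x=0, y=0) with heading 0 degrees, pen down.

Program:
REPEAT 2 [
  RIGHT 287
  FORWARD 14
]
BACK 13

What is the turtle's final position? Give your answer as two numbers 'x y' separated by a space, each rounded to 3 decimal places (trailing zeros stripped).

Executing turtle program step by step:
Start: pos=(0,0), heading=0, pen down
REPEAT 2 [
  -- iteration 1/2 --
  RT 287: heading 0 -> 73
  FD 14: (0,0) -> (4.093,13.388) [heading=73, draw]
  -- iteration 2/2 --
  RT 287: heading 73 -> 146
  FD 14: (4.093,13.388) -> (-7.513,21.217) [heading=146, draw]
]
BK 13: (-7.513,21.217) -> (3.264,13.947) [heading=146, draw]
Final: pos=(3.264,13.947), heading=146, 3 segment(s) drawn

Answer: 3.264 13.947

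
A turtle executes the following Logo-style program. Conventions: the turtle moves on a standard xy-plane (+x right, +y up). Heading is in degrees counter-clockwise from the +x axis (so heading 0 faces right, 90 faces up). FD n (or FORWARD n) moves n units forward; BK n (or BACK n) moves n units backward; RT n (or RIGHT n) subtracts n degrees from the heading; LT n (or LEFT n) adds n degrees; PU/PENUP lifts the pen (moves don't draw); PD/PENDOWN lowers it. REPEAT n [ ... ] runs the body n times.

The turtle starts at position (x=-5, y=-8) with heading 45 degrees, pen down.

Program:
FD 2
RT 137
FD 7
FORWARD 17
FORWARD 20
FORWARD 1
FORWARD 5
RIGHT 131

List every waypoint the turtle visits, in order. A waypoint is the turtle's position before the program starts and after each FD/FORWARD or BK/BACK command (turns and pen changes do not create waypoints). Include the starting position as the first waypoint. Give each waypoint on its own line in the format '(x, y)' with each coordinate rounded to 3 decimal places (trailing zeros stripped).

Answer: (-5, -8)
(-3.586, -6.586)
(-3.83, -13.582)
(-4.423, -30.571)
(-5.121, -50.559)
(-5.156, -51.558)
(-5.331, -56.555)

Derivation:
Executing turtle program step by step:
Start: pos=(-5,-8), heading=45, pen down
FD 2: (-5,-8) -> (-3.586,-6.586) [heading=45, draw]
RT 137: heading 45 -> 268
FD 7: (-3.586,-6.586) -> (-3.83,-13.582) [heading=268, draw]
FD 17: (-3.83,-13.582) -> (-4.423,-30.571) [heading=268, draw]
FD 20: (-4.423,-30.571) -> (-5.121,-50.559) [heading=268, draw]
FD 1: (-5.121,-50.559) -> (-5.156,-51.558) [heading=268, draw]
FD 5: (-5.156,-51.558) -> (-5.331,-56.555) [heading=268, draw]
RT 131: heading 268 -> 137
Final: pos=(-5.331,-56.555), heading=137, 6 segment(s) drawn
Waypoints (7 total):
(-5, -8)
(-3.586, -6.586)
(-3.83, -13.582)
(-4.423, -30.571)
(-5.121, -50.559)
(-5.156, -51.558)
(-5.331, -56.555)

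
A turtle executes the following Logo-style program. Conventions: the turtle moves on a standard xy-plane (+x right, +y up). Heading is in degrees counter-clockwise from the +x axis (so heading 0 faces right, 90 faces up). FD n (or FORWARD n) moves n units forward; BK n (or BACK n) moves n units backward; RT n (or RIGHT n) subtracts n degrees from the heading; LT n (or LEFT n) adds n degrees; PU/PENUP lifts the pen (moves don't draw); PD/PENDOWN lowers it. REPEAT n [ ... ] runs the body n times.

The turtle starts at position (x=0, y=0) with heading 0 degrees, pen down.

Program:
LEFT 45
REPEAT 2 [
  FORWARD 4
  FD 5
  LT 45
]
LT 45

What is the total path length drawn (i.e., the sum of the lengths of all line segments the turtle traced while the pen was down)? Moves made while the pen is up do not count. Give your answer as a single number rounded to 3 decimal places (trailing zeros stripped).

Answer: 18

Derivation:
Executing turtle program step by step:
Start: pos=(0,0), heading=0, pen down
LT 45: heading 0 -> 45
REPEAT 2 [
  -- iteration 1/2 --
  FD 4: (0,0) -> (2.828,2.828) [heading=45, draw]
  FD 5: (2.828,2.828) -> (6.364,6.364) [heading=45, draw]
  LT 45: heading 45 -> 90
  -- iteration 2/2 --
  FD 4: (6.364,6.364) -> (6.364,10.364) [heading=90, draw]
  FD 5: (6.364,10.364) -> (6.364,15.364) [heading=90, draw]
  LT 45: heading 90 -> 135
]
LT 45: heading 135 -> 180
Final: pos=(6.364,15.364), heading=180, 4 segment(s) drawn

Segment lengths:
  seg 1: (0,0) -> (2.828,2.828), length = 4
  seg 2: (2.828,2.828) -> (6.364,6.364), length = 5
  seg 3: (6.364,6.364) -> (6.364,10.364), length = 4
  seg 4: (6.364,10.364) -> (6.364,15.364), length = 5
Total = 18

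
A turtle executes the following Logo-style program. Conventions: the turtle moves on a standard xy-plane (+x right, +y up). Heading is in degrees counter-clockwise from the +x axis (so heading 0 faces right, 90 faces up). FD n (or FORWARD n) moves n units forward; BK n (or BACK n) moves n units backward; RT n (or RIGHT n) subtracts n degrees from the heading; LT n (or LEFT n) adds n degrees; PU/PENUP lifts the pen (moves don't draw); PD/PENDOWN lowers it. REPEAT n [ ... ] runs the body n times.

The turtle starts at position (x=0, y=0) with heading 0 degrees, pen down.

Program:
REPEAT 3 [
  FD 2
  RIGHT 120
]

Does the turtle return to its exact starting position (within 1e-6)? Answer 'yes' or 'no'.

Executing turtle program step by step:
Start: pos=(0,0), heading=0, pen down
REPEAT 3 [
  -- iteration 1/3 --
  FD 2: (0,0) -> (2,0) [heading=0, draw]
  RT 120: heading 0 -> 240
  -- iteration 2/3 --
  FD 2: (2,0) -> (1,-1.732) [heading=240, draw]
  RT 120: heading 240 -> 120
  -- iteration 3/3 --
  FD 2: (1,-1.732) -> (0,0) [heading=120, draw]
  RT 120: heading 120 -> 0
]
Final: pos=(0,0), heading=0, 3 segment(s) drawn

Start position: (0, 0)
Final position: (0, 0)
Distance = 0; < 1e-6 -> CLOSED

Answer: yes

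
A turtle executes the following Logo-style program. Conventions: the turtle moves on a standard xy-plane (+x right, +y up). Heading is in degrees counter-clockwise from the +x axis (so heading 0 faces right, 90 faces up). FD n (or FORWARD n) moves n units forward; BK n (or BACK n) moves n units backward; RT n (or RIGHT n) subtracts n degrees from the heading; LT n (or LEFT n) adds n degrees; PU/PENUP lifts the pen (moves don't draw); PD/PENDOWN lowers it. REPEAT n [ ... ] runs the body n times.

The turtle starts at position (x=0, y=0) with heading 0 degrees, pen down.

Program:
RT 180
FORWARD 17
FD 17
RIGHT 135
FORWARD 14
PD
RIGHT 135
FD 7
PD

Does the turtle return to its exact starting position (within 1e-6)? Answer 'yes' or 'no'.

Answer: no

Derivation:
Executing turtle program step by step:
Start: pos=(0,0), heading=0, pen down
RT 180: heading 0 -> 180
FD 17: (0,0) -> (-17,0) [heading=180, draw]
FD 17: (-17,0) -> (-34,0) [heading=180, draw]
RT 135: heading 180 -> 45
FD 14: (-34,0) -> (-24.101,9.899) [heading=45, draw]
PD: pen down
RT 135: heading 45 -> 270
FD 7: (-24.101,9.899) -> (-24.101,2.899) [heading=270, draw]
PD: pen down
Final: pos=(-24.101,2.899), heading=270, 4 segment(s) drawn

Start position: (0, 0)
Final position: (-24.101, 2.899)
Distance = 24.274; >= 1e-6 -> NOT closed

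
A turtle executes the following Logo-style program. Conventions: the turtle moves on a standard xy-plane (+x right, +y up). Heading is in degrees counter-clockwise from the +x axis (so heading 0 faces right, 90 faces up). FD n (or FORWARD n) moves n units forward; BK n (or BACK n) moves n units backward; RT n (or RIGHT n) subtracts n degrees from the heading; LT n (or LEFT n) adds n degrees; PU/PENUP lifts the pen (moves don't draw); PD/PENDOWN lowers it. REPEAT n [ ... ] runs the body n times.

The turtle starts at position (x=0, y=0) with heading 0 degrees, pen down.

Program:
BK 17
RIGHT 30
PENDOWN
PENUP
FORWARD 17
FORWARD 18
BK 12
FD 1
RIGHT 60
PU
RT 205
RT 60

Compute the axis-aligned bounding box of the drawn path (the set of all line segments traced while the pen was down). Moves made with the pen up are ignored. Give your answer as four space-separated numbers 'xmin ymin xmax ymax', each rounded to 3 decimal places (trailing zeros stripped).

Executing turtle program step by step:
Start: pos=(0,0), heading=0, pen down
BK 17: (0,0) -> (-17,0) [heading=0, draw]
RT 30: heading 0 -> 330
PD: pen down
PU: pen up
FD 17: (-17,0) -> (-2.278,-8.5) [heading=330, move]
FD 18: (-2.278,-8.5) -> (13.311,-17.5) [heading=330, move]
BK 12: (13.311,-17.5) -> (2.919,-11.5) [heading=330, move]
FD 1: (2.919,-11.5) -> (3.785,-12) [heading=330, move]
RT 60: heading 330 -> 270
PU: pen up
RT 205: heading 270 -> 65
RT 60: heading 65 -> 5
Final: pos=(3.785,-12), heading=5, 1 segment(s) drawn

Segment endpoints: x in {-17, 0}, y in {0}
xmin=-17, ymin=0, xmax=0, ymax=0

Answer: -17 0 0 0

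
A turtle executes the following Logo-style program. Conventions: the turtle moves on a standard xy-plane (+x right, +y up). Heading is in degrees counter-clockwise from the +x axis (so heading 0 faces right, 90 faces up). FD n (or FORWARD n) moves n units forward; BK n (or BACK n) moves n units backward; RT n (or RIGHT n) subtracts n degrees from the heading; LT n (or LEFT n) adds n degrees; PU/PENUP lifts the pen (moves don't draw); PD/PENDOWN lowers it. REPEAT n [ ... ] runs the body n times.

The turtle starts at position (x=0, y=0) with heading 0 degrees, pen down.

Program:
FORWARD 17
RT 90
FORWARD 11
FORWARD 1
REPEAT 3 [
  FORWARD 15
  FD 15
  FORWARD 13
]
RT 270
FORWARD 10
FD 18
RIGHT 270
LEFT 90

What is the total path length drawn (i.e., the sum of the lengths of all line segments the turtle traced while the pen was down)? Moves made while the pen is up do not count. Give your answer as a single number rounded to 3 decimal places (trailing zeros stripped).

Answer: 186

Derivation:
Executing turtle program step by step:
Start: pos=(0,0), heading=0, pen down
FD 17: (0,0) -> (17,0) [heading=0, draw]
RT 90: heading 0 -> 270
FD 11: (17,0) -> (17,-11) [heading=270, draw]
FD 1: (17,-11) -> (17,-12) [heading=270, draw]
REPEAT 3 [
  -- iteration 1/3 --
  FD 15: (17,-12) -> (17,-27) [heading=270, draw]
  FD 15: (17,-27) -> (17,-42) [heading=270, draw]
  FD 13: (17,-42) -> (17,-55) [heading=270, draw]
  -- iteration 2/3 --
  FD 15: (17,-55) -> (17,-70) [heading=270, draw]
  FD 15: (17,-70) -> (17,-85) [heading=270, draw]
  FD 13: (17,-85) -> (17,-98) [heading=270, draw]
  -- iteration 3/3 --
  FD 15: (17,-98) -> (17,-113) [heading=270, draw]
  FD 15: (17,-113) -> (17,-128) [heading=270, draw]
  FD 13: (17,-128) -> (17,-141) [heading=270, draw]
]
RT 270: heading 270 -> 0
FD 10: (17,-141) -> (27,-141) [heading=0, draw]
FD 18: (27,-141) -> (45,-141) [heading=0, draw]
RT 270: heading 0 -> 90
LT 90: heading 90 -> 180
Final: pos=(45,-141), heading=180, 14 segment(s) drawn

Segment lengths:
  seg 1: (0,0) -> (17,0), length = 17
  seg 2: (17,0) -> (17,-11), length = 11
  seg 3: (17,-11) -> (17,-12), length = 1
  seg 4: (17,-12) -> (17,-27), length = 15
  seg 5: (17,-27) -> (17,-42), length = 15
  seg 6: (17,-42) -> (17,-55), length = 13
  seg 7: (17,-55) -> (17,-70), length = 15
  seg 8: (17,-70) -> (17,-85), length = 15
  seg 9: (17,-85) -> (17,-98), length = 13
  seg 10: (17,-98) -> (17,-113), length = 15
  seg 11: (17,-113) -> (17,-128), length = 15
  seg 12: (17,-128) -> (17,-141), length = 13
  seg 13: (17,-141) -> (27,-141), length = 10
  seg 14: (27,-141) -> (45,-141), length = 18
Total = 186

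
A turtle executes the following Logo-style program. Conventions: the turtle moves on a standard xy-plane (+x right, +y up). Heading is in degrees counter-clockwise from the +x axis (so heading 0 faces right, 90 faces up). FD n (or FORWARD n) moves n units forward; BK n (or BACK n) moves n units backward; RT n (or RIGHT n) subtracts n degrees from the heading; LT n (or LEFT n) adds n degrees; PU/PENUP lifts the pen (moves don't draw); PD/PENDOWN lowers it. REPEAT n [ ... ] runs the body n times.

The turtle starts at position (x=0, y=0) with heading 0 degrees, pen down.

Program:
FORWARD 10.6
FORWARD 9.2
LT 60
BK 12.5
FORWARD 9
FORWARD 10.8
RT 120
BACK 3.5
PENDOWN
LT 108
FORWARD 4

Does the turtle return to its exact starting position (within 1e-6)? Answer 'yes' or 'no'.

Executing turtle program step by step:
Start: pos=(0,0), heading=0, pen down
FD 10.6: (0,0) -> (10.6,0) [heading=0, draw]
FD 9.2: (10.6,0) -> (19.8,0) [heading=0, draw]
LT 60: heading 0 -> 60
BK 12.5: (19.8,0) -> (13.55,-10.825) [heading=60, draw]
FD 9: (13.55,-10.825) -> (18.05,-3.031) [heading=60, draw]
FD 10.8: (18.05,-3.031) -> (23.45,6.322) [heading=60, draw]
RT 120: heading 60 -> 300
BK 3.5: (23.45,6.322) -> (21.7,9.353) [heading=300, draw]
PD: pen down
LT 108: heading 300 -> 48
FD 4: (21.7,9.353) -> (24.377,12.326) [heading=48, draw]
Final: pos=(24.377,12.326), heading=48, 7 segment(s) drawn

Start position: (0, 0)
Final position: (24.377, 12.326)
Distance = 27.316; >= 1e-6 -> NOT closed

Answer: no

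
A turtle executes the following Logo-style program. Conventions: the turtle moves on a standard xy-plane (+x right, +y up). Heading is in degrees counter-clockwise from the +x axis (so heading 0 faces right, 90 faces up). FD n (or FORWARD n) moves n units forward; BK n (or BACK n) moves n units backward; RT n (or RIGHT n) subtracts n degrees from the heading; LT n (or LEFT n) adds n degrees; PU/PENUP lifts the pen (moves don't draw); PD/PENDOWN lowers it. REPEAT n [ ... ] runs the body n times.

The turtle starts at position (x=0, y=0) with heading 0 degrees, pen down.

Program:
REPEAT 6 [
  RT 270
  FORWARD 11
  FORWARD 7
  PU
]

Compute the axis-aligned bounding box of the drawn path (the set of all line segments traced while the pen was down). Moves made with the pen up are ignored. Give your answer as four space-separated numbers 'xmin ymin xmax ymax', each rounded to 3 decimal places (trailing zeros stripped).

Executing turtle program step by step:
Start: pos=(0,0), heading=0, pen down
REPEAT 6 [
  -- iteration 1/6 --
  RT 270: heading 0 -> 90
  FD 11: (0,0) -> (0,11) [heading=90, draw]
  FD 7: (0,11) -> (0,18) [heading=90, draw]
  PU: pen up
  -- iteration 2/6 --
  RT 270: heading 90 -> 180
  FD 11: (0,18) -> (-11,18) [heading=180, move]
  FD 7: (-11,18) -> (-18,18) [heading=180, move]
  PU: pen up
  -- iteration 3/6 --
  RT 270: heading 180 -> 270
  FD 11: (-18,18) -> (-18,7) [heading=270, move]
  FD 7: (-18,7) -> (-18,0) [heading=270, move]
  PU: pen up
  -- iteration 4/6 --
  RT 270: heading 270 -> 0
  FD 11: (-18,0) -> (-7,0) [heading=0, move]
  FD 7: (-7,0) -> (0,0) [heading=0, move]
  PU: pen up
  -- iteration 5/6 --
  RT 270: heading 0 -> 90
  FD 11: (0,0) -> (0,11) [heading=90, move]
  FD 7: (0,11) -> (0,18) [heading=90, move]
  PU: pen up
  -- iteration 6/6 --
  RT 270: heading 90 -> 180
  FD 11: (0,18) -> (-11,18) [heading=180, move]
  FD 7: (-11,18) -> (-18,18) [heading=180, move]
  PU: pen up
]
Final: pos=(-18,18), heading=180, 2 segment(s) drawn

Segment endpoints: x in {0, 0, 0}, y in {0, 11, 18}
xmin=0, ymin=0, xmax=0, ymax=18

Answer: 0 0 0 18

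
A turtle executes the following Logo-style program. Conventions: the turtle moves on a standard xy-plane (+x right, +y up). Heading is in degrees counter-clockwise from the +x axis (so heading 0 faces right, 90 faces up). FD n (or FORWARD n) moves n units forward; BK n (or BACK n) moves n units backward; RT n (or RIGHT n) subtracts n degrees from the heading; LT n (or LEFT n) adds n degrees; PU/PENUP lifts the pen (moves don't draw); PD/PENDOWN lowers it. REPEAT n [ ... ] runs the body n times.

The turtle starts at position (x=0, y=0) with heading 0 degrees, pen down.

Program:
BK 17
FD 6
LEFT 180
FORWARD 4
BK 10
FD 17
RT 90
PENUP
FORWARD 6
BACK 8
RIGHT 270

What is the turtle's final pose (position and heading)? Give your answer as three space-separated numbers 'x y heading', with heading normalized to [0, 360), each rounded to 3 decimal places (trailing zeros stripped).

Executing turtle program step by step:
Start: pos=(0,0), heading=0, pen down
BK 17: (0,0) -> (-17,0) [heading=0, draw]
FD 6: (-17,0) -> (-11,0) [heading=0, draw]
LT 180: heading 0 -> 180
FD 4: (-11,0) -> (-15,0) [heading=180, draw]
BK 10: (-15,0) -> (-5,0) [heading=180, draw]
FD 17: (-5,0) -> (-22,0) [heading=180, draw]
RT 90: heading 180 -> 90
PU: pen up
FD 6: (-22,0) -> (-22,6) [heading=90, move]
BK 8: (-22,6) -> (-22,-2) [heading=90, move]
RT 270: heading 90 -> 180
Final: pos=(-22,-2), heading=180, 5 segment(s) drawn

Answer: -22 -2 180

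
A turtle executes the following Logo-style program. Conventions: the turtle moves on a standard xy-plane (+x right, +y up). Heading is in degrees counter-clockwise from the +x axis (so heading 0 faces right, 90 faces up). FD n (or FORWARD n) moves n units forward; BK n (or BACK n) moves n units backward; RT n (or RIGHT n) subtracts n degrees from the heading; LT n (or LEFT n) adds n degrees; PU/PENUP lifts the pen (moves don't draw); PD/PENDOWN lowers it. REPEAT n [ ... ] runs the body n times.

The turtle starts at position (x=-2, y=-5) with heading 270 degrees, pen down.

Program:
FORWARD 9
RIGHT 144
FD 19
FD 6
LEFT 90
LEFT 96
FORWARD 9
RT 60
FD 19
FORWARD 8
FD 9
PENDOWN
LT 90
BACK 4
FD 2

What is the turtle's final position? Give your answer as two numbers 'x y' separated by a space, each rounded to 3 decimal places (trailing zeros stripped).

Executing turtle program step by step:
Start: pos=(-2,-5), heading=270, pen down
FD 9: (-2,-5) -> (-2,-14) [heading=270, draw]
RT 144: heading 270 -> 126
FD 19: (-2,-14) -> (-13.168,1.371) [heading=126, draw]
FD 6: (-13.168,1.371) -> (-16.695,6.225) [heading=126, draw]
LT 90: heading 126 -> 216
LT 96: heading 216 -> 312
FD 9: (-16.695,6.225) -> (-10.672,-0.463) [heading=312, draw]
RT 60: heading 312 -> 252
FD 19: (-10.672,-0.463) -> (-16.544,-18.533) [heading=252, draw]
FD 8: (-16.544,-18.533) -> (-19.016,-26.141) [heading=252, draw]
FD 9: (-19.016,-26.141) -> (-21.797,-34.701) [heading=252, draw]
PD: pen down
LT 90: heading 252 -> 342
BK 4: (-21.797,-34.701) -> (-25.601,-33.465) [heading=342, draw]
FD 2: (-25.601,-33.465) -> (-23.699,-34.083) [heading=342, draw]
Final: pos=(-23.699,-34.083), heading=342, 9 segment(s) drawn

Answer: -23.699 -34.083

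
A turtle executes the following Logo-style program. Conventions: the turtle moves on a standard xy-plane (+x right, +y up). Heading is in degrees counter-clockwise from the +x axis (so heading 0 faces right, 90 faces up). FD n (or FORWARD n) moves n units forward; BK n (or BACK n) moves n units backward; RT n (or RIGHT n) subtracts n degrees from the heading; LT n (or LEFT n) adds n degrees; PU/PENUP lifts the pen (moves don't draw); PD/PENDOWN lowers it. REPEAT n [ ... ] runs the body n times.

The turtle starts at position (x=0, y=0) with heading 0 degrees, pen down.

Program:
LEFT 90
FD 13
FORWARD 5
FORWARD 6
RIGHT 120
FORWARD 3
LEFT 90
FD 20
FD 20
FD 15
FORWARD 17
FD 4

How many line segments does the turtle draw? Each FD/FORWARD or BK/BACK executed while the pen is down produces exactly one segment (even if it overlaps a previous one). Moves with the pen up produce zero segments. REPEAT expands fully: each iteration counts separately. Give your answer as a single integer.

Answer: 9

Derivation:
Executing turtle program step by step:
Start: pos=(0,0), heading=0, pen down
LT 90: heading 0 -> 90
FD 13: (0,0) -> (0,13) [heading=90, draw]
FD 5: (0,13) -> (0,18) [heading=90, draw]
FD 6: (0,18) -> (0,24) [heading=90, draw]
RT 120: heading 90 -> 330
FD 3: (0,24) -> (2.598,22.5) [heading=330, draw]
LT 90: heading 330 -> 60
FD 20: (2.598,22.5) -> (12.598,39.821) [heading=60, draw]
FD 20: (12.598,39.821) -> (22.598,57.141) [heading=60, draw]
FD 15: (22.598,57.141) -> (30.098,70.131) [heading=60, draw]
FD 17: (30.098,70.131) -> (38.598,84.854) [heading=60, draw]
FD 4: (38.598,84.854) -> (40.598,88.318) [heading=60, draw]
Final: pos=(40.598,88.318), heading=60, 9 segment(s) drawn
Segments drawn: 9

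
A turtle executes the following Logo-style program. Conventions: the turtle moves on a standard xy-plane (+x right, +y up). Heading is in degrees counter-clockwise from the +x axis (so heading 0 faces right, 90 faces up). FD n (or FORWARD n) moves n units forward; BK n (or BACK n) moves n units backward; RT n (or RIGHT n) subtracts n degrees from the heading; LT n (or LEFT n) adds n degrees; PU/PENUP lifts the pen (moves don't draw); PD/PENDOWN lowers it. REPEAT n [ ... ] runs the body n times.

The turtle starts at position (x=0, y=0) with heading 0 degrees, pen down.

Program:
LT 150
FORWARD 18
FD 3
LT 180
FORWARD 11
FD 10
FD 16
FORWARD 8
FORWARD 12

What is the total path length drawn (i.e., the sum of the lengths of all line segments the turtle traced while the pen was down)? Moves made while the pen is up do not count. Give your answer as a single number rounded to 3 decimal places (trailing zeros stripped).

Answer: 78

Derivation:
Executing turtle program step by step:
Start: pos=(0,0), heading=0, pen down
LT 150: heading 0 -> 150
FD 18: (0,0) -> (-15.588,9) [heading=150, draw]
FD 3: (-15.588,9) -> (-18.187,10.5) [heading=150, draw]
LT 180: heading 150 -> 330
FD 11: (-18.187,10.5) -> (-8.66,5) [heading=330, draw]
FD 10: (-8.66,5) -> (0,0) [heading=330, draw]
FD 16: (0,0) -> (13.856,-8) [heading=330, draw]
FD 8: (13.856,-8) -> (20.785,-12) [heading=330, draw]
FD 12: (20.785,-12) -> (31.177,-18) [heading=330, draw]
Final: pos=(31.177,-18), heading=330, 7 segment(s) drawn

Segment lengths:
  seg 1: (0,0) -> (-15.588,9), length = 18
  seg 2: (-15.588,9) -> (-18.187,10.5), length = 3
  seg 3: (-18.187,10.5) -> (-8.66,5), length = 11
  seg 4: (-8.66,5) -> (0,0), length = 10
  seg 5: (0,0) -> (13.856,-8), length = 16
  seg 6: (13.856,-8) -> (20.785,-12), length = 8
  seg 7: (20.785,-12) -> (31.177,-18), length = 12
Total = 78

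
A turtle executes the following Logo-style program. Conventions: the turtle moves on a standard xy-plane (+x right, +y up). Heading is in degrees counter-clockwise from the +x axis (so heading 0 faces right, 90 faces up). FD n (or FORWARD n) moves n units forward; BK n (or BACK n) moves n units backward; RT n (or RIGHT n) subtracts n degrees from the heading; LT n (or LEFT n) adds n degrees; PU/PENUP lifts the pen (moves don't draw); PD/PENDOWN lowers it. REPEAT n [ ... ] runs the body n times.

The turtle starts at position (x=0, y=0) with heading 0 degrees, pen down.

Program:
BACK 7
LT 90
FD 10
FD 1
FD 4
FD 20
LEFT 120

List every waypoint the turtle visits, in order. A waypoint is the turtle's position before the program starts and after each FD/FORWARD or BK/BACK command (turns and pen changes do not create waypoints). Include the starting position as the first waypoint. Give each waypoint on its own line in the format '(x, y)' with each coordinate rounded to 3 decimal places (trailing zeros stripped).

Executing turtle program step by step:
Start: pos=(0,0), heading=0, pen down
BK 7: (0,0) -> (-7,0) [heading=0, draw]
LT 90: heading 0 -> 90
FD 10: (-7,0) -> (-7,10) [heading=90, draw]
FD 1: (-7,10) -> (-7,11) [heading=90, draw]
FD 4: (-7,11) -> (-7,15) [heading=90, draw]
FD 20: (-7,15) -> (-7,35) [heading=90, draw]
LT 120: heading 90 -> 210
Final: pos=(-7,35), heading=210, 5 segment(s) drawn
Waypoints (6 total):
(0, 0)
(-7, 0)
(-7, 10)
(-7, 11)
(-7, 15)
(-7, 35)

Answer: (0, 0)
(-7, 0)
(-7, 10)
(-7, 11)
(-7, 15)
(-7, 35)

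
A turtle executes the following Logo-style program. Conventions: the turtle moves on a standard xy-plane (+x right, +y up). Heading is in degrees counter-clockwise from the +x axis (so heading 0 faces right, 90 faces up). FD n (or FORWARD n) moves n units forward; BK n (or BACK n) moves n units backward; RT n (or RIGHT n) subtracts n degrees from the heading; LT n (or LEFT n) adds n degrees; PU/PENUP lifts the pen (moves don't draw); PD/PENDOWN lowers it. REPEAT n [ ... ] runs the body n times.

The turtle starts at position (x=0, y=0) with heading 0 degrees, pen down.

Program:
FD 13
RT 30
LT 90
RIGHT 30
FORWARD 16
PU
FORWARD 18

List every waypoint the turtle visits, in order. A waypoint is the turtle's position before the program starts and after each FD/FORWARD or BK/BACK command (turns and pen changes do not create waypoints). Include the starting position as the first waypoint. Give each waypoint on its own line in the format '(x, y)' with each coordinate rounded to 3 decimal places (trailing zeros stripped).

Answer: (0, 0)
(13, 0)
(26.856, 8)
(42.445, 17)

Derivation:
Executing turtle program step by step:
Start: pos=(0,0), heading=0, pen down
FD 13: (0,0) -> (13,0) [heading=0, draw]
RT 30: heading 0 -> 330
LT 90: heading 330 -> 60
RT 30: heading 60 -> 30
FD 16: (13,0) -> (26.856,8) [heading=30, draw]
PU: pen up
FD 18: (26.856,8) -> (42.445,17) [heading=30, move]
Final: pos=(42.445,17), heading=30, 2 segment(s) drawn
Waypoints (4 total):
(0, 0)
(13, 0)
(26.856, 8)
(42.445, 17)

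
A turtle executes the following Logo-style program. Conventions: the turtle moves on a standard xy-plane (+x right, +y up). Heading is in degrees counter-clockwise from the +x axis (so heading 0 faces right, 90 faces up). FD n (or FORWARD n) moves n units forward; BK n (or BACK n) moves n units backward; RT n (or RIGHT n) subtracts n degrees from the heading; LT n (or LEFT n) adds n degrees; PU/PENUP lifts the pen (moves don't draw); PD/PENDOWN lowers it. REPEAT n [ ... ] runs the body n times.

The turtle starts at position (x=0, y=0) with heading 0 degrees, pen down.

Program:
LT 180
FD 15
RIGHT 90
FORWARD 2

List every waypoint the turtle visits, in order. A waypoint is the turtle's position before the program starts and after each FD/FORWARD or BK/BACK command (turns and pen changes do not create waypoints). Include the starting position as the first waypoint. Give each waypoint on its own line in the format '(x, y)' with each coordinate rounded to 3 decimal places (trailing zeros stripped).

Executing turtle program step by step:
Start: pos=(0,0), heading=0, pen down
LT 180: heading 0 -> 180
FD 15: (0,0) -> (-15,0) [heading=180, draw]
RT 90: heading 180 -> 90
FD 2: (-15,0) -> (-15,2) [heading=90, draw]
Final: pos=(-15,2), heading=90, 2 segment(s) drawn
Waypoints (3 total):
(0, 0)
(-15, 0)
(-15, 2)

Answer: (0, 0)
(-15, 0)
(-15, 2)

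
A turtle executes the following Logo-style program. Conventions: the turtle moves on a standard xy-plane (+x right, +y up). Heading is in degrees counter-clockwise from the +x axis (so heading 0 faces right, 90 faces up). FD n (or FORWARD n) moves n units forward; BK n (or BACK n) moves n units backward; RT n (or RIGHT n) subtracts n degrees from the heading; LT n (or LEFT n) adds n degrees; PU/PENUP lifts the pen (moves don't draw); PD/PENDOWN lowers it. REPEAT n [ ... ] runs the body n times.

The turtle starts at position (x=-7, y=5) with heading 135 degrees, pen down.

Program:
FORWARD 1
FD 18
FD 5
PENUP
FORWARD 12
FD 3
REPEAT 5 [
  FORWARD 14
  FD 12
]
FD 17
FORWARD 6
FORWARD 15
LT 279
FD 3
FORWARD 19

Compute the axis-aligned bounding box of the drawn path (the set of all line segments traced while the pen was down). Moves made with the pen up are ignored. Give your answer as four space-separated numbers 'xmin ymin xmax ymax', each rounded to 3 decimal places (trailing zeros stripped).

Answer: -23.971 5 -7 21.971

Derivation:
Executing turtle program step by step:
Start: pos=(-7,5), heading=135, pen down
FD 1: (-7,5) -> (-7.707,5.707) [heading=135, draw]
FD 18: (-7.707,5.707) -> (-20.435,18.435) [heading=135, draw]
FD 5: (-20.435,18.435) -> (-23.971,21.971) [heading=135, draw]
PU: pen up
FD 12: (-23.971,21.971) -> (-32.456,30.456) [heading=135, move]
FD 3: (-32.456,30.456) -> (-34.577,32.577) [heading=135, move]
REPEAT 5 [
  -- iteration 1/5 --
  FD 14: (-34.577,32.577) -> (-44.477,42.477) [heading=135, move]
  FD 12: (-44.477,42.477) -> (-52.962,50.962) [heading=135, move]
  -- iteration 2/5 --
  FD 14: (-52.962,50.962) -> (-62.861,60.861) [heading=135, move]
  FD 12: (-62.861,60.861) -> (-71.347,69.347) [heading=135, move]
  -- iteration 3/5 --
  FD 14: (-71.347,69.347) -> (-81.246,79.246) [heading=135, move]
  FD 12: (-81.246,79.246) -> (-89.731,87.731) [heading=135, move]
  -- iteration 4/5 --
  FD 14: (-89.731,87.731) -> (-99.631,97.631) [heading=135, move]
  FD 12: (-99.631,97.631) -> (-108.116,106.116) [heading=135, move]
  -- iteration 5/5 --
  FD 14: (-108.116,106.116) -> (-118.016,116.016) [heading=135, move]
  FD 12: (-118.016,116.016) -> (-126.501,124.501) [heading=135, move]
]
FD 17: (-126.501,124.501) -> (-138.522,136.522) [heading=135, move]
FD 6: (-138.522,136.522) -> (-142.765,140.765) [heading=135, move]
FD 15: (-142.765,140.765) -> (-153.371,151.371) [heading=135, move]
LT 279: heading 135 -> 54
FD 3: (-153.371,151.371) -> (-151.608,153.798) [heading=54, move]
FD 19: (-151.608,153.798) -> (-140.44,169.169) [heading=54, move]
Final: pos=(-140.44,169.169), heading=54, 3 segment(s) drawn

Segment endpoints: x in {-23.971, -20.435, -7.707, -7}, y in {5, 5.707, 18.435, 21.971}
xmin=-23.971, ymin=5, xmax=-7, ymax=21.971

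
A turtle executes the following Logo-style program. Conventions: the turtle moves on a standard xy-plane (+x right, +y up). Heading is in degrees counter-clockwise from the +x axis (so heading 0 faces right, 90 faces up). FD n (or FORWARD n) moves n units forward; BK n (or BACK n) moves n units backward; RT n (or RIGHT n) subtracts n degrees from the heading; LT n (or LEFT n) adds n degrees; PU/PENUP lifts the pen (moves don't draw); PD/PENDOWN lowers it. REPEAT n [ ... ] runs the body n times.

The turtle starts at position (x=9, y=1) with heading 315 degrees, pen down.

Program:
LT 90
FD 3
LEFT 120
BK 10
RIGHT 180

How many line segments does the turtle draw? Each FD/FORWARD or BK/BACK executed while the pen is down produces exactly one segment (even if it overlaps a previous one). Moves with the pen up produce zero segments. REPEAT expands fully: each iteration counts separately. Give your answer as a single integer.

Answer: 2

Derivation:
Executing turtle program step by step:
Start: pos=(9,1), heading=315, pen down
LT 90: heading 315 -> 45
FD 3: (9,1) -> (11.121,3.121) [heading=45, draw]
LT 120: heading 45 -> 165
BK 10: (11.121,3.121) -> (20.781,0.533) [heading=165, draw]
RT 180: heading 165 -> 345
Final: pos=(20.781,0.533), heading=345, 2 segment(s) drawn
Segments drawn: 2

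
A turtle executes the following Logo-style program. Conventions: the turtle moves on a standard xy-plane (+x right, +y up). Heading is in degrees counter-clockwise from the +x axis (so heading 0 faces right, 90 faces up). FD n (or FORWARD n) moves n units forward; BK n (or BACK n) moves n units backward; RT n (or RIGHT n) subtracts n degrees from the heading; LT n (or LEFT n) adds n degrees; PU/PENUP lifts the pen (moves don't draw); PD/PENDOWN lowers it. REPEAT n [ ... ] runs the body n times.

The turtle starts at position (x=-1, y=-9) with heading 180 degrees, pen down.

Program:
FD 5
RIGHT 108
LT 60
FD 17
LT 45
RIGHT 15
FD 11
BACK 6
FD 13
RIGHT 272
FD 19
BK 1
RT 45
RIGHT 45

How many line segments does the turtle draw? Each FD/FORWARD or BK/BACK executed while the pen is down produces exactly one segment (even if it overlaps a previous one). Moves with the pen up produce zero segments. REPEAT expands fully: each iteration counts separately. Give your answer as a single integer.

Executing turtle program step by step:
Start: pos=(-1,-9), heading=180, pen down
FD 5: (-1,-9) -> (-6,-9) [heading=180, draw]
RT 108: heading 180 -> 72
LT 60: heading 72 -> 132
FD 17: (-6,-9) -> (-17.375,3.633) [heading=132, draw]
LT 45: heading 132 -> 177
RT 15: heading 177 -> 162
FD 11: (-17.375,3.633) -> (-27.837,7.033) [heading=162, draw]
BK 6: (-27.837,7.033) -> (-22.131,5.179) [heading=162, draw]
FD 13: (-22.131,5.179) -> (-34.494,9.196) [heading=162, draw]
RT 272: heading 162 -> 250
FD 19: (-34.494,9.196) -> (-40.993,-8.658) [heading=250, draw]
BK 1: (-40.993,-8.658) -> (-40.651,-7.719) [heading=250, draw]
RT 45: heading 250 -> 205
RT 45: heading 205 -> 160
Final: pos=(-40.651,-7.719), heading=160, 7 segment(s) drawn
Segments drawn: 7

Answer: 7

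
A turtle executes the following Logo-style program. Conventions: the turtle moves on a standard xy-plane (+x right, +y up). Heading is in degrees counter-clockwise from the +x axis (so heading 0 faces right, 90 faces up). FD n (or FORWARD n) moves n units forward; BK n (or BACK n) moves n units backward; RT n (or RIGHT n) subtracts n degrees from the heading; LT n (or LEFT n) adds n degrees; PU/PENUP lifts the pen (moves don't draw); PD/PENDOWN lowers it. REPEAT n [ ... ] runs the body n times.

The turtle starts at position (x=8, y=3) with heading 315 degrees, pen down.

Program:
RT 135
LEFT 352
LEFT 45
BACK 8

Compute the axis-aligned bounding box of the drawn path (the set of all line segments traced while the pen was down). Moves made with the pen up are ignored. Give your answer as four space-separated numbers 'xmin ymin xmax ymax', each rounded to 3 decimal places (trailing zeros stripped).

Answer: 8 3 14.389 7.815

Derivation:
Executing turtle program step by step:
Start: pos=(8,3), heading=315, pen down
RT 135: heading 315 -> 180
LT 352: heading 180 -> 172
LT 45: heading 172 -> 217
BK 8: (8,3) -> (14.389,7.815) [heading=217, draw]
Final: pos=(14.389,7.815), heading=217, 1 segment(s) drawn

Segment endpoints: x in {8, 14.389}, y in {3, 7.815}
xmin=8, ymin=3, xmax=14.389, ymax=7.815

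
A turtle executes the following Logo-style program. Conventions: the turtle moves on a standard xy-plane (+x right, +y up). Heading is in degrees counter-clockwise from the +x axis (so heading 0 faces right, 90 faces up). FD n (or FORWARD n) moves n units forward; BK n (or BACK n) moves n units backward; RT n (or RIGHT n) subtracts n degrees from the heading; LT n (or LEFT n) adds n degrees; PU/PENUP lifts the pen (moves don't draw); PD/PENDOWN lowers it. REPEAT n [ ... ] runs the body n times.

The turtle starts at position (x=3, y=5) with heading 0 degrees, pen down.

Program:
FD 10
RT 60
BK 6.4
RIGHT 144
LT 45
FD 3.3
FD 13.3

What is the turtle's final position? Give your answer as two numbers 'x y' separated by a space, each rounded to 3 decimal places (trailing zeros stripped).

Answer: -5.697 4.594

Derivation:
Executing turtle program step by step:
Start: pos=(3,5), heading=0, pen down
FD 10: (3,5) -> (13,5) [heading=0, draw]
RT 60: heading 0 -> 300
BK 6.4: (13,5) -> (9.8,10.543) [heading=300, draw]
RT 144: heading 300 -> 156
LT 45: heading 156 -> 201
FD 3.3: (9.8,10.543) -> (6.719,9.36) [heading=201, draw]
FD 13.3: (6.719,9.36) -> (-5.697,4.594) [heading=201, draw]
Final: pos=(-5.697,4.594), heading=201, 4 segment(s) drawn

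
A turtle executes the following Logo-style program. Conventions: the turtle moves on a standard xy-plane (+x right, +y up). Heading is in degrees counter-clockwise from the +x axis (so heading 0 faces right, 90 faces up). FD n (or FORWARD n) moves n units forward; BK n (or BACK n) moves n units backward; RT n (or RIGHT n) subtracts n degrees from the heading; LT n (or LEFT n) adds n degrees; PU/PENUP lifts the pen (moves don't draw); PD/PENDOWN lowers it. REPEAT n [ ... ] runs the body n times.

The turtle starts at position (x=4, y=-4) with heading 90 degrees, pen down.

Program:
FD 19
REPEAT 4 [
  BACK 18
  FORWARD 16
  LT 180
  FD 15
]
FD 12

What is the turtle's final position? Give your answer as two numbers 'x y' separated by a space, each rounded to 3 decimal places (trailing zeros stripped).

Answer: 4 27

Derivation:
Executing turtle program step by step:
Start: pos=(4,-4), heading=90, pen down
FD 19: (4,-4) -> (4,15) [heading=90, draw]
REPEAT 4 [
  -- iteration 1/4 --
  BK 18: (4,15) -> (4,-3) [heading=90, draw]
  FD 16: (4,-3) -> (4,13) [heading=90, draw]
  LT 180: heading 90 -> 270
  FD 15: (4,13) -> (4,-2) [heading=270, draw]
  -- iteration 2/4 --
  BK 18: (4,-2) -> (4,16) [heading=270, draw]
  FD 16: (4,16) -> (4,0) [heading=270, draw]
  LT 180: heading 270 -> 90
  FD 15: (4,0) -> (4,15) [heading=90, draw]
  -- iteration 3/4 --
  BK 18: (4,15) -> (4,-3) [heading=90, draw]
  FD 16: (4,-3) -> (4,13) [heading=90, draw]
  LT 180: heading 90 -> 270
  FD 15: (4,13) -> (4,-2) [heading=270, draw]
  -- iteration 4/4 --
  BK 18: (4,-2) -> (4,16) [heading=270, draw]
  FD 16: (4,16) -> (4,0) [heading=270, draw]
  LT 180: heading 270 -> 90
  FD 15: (4,0) -> (4,15) [heading=90, draw]
]
FD 12: (4,15) -> (4,27) [heading=90, draw]
Final: pos=(4,27), heading=90, 14 segment(s) drawn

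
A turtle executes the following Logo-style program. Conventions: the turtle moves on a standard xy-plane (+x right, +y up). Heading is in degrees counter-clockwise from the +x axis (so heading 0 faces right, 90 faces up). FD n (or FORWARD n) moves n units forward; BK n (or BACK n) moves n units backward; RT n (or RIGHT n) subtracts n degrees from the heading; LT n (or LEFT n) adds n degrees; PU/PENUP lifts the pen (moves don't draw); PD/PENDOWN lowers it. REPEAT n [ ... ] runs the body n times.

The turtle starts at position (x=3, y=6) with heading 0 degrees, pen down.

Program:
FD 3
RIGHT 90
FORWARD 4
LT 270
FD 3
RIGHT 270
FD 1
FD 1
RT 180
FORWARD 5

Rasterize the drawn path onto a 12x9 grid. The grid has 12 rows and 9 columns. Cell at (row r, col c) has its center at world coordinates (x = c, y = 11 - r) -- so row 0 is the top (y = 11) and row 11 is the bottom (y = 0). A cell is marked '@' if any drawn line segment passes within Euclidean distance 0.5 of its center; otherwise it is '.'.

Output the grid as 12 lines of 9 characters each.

Segment 0: (3,6) -> (6,6)
Segment 1: (6,6) -> (6,2)
Segment 2: (6,2) -> (3,2)
Segment 3: (3,2) -> (3,1)
Segment 4: (3,1) -> (3,0)
Segment 5: (3,0) -> (3,5)

Answer: .........
.........
.........
.........
.........
...@@@@..
...@..@..
...@..@..
...@..@..
...@@@@..
...@.....
...@.....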